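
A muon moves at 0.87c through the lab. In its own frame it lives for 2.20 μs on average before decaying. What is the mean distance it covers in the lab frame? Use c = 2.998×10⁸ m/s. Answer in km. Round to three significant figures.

γ = 1/√(1 − β²) = 1/√(1 − 0.7569) = 1/√0.2431 = 1/0.493052 = 2.0282.
Lab-frame lifetime: Δt = γτ = 2.0282 × 2.20 μs = 4.462 μs.
Distance: d = vΔt = 0.87 × 2.998×10⁸ m/s × 4.4620×10^-6 s = 1160 m = 1.16 km.

1.16 km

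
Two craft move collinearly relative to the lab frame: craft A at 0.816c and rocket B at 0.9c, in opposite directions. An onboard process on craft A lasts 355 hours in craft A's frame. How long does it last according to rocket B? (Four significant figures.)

Transform craft A's velocity into rocket B's frame: (0.816 + 0.9)/(1 + 0.816·0.9) = 1.716/1.7344, so the relative speed is 0.98939c.
γ for this relative speed: γ = 1/√(1 − 0.978893) = 6.8831.
The clock on craft A records proper time, so rocket B measures Δt = γΔτ = 6.8831 × 355 = 2444 hours.

2444 hours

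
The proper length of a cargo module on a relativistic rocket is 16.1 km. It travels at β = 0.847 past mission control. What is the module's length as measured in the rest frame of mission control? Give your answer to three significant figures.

Lorentz factor: γ = (1 − 0.717409)^(−1/2) = 1.8811.
Along the direction of motion the measured length is L₀/γ = 16.1/1.8811 = 8.56 km.

8.56 km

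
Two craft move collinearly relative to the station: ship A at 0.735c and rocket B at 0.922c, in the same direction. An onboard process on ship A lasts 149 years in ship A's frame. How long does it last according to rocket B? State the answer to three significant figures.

183 years

Transform ship A's velocity into rocket B's frame: (0.735 − 0.922)/(1 − 0.735·0.922) = −0.187/0.32233, so the relative speed is 0.58015c.
γ for this relative speed: γ = 1/√(1 − 0.336574) = 1.2277.
The clock on ship A records proper time, so rocket B measures Δt = γΔτ = 1.2277 × 149 = 183 years.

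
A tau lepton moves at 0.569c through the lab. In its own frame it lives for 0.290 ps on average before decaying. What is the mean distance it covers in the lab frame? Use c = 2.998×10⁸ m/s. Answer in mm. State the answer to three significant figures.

0.0602 mm

With β = 0.569, γ = 1/√(1 − 0.569²) = 1/√0.676239 = 1.216.
Lab-frame lifetime: Δt = γτ = 1.216 × 0.290 ps = 0.35264 ps.
Distance: d = vΔt = 0.569 × 2.998×10⁸ m/s × 3.5264×10^-13 s = 6.02×10^-5 m = 0.0602 mm.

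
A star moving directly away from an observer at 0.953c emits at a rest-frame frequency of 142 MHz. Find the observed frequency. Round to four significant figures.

22.03 MHz

Relativistic Doppler (source moving away): f_obs = f_src · √((1−β)/(1+β)).
With β = 0.953: factor = √(0.047/1.953) = 0.15513.
f_obs = 142 × 0.15513 = 22.03 MHz.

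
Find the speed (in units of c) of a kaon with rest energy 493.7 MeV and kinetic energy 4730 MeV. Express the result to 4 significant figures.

K = (γ−1)mc², so γ = 1 + 4730/493.7 = 10.581.
Then v/c = √(1 − γ⁻²) = √(1 − 0.00893196) = √0.99106804 = 0.9955.

0.9955c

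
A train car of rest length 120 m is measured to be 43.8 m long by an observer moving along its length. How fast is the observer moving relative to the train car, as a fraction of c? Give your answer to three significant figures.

0.931c

Length contraction gives γ = L₀/L = 120/43.8 = 2.7397.
β = √(1 − 1/γ²) = √0.866772 = 0.931.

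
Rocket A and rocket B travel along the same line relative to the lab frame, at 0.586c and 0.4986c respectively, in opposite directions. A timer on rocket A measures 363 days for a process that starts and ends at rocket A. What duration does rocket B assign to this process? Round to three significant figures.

668 days

Transform rocket A's velocity into rocket B's frame: (0.586 + 0.4986)/(1 + 0.586·0.4986) = 1.0846/1.2921796, so the relative speed is 0.83936c.
γ for this relative speed: γ = 1/√(1 − 0.704525) = 1.8397.
The clock on rocket A records proper time, so rocket B measures Δt = γΔτ = 1.8397 × 363 = 668 days.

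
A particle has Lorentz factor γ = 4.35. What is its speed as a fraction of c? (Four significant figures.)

β = √(1 − 1/γ²) = √(1 − 1/18.9225) = √0.947153 = 0.9732.

0.9732c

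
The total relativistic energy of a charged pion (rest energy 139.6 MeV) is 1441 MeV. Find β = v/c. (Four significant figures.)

0.9953

γ = E/(mc²) = 1441/139.6 = 10.322.
β = √(1 − 1/γ²) = √(1 − 0.00938582) = √0.99061418 = 0.9953.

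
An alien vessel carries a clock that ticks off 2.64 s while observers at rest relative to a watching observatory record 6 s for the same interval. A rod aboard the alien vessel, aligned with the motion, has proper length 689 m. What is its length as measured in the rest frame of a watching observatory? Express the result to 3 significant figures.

From Δt = γΔτ: γ = 6/2.64 = 2.27273.
The rod contracts by the same γ: 689 m / 2.27273 = 303 m.

303 m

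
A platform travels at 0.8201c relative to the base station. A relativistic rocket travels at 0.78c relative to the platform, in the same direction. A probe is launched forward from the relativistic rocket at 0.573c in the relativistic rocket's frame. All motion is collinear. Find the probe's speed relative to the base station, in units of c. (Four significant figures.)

Compose velocities in two stages. Stage 1 (into S'): u₁ = (0.573+0.78)/(1+0.573×0.78) = 0.93508.
Stage 2 (into S): u = (0.93508+0.8201)/(1+0.93508×0.8201) = 0.99339, so the speed is 0.9934c.

0.9934c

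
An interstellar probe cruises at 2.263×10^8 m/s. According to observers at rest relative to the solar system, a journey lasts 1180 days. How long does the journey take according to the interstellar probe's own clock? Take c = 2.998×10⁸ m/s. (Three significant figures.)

β = v/c = (2.263×10^8 m/s)/(2.998×10⁸ m/s) = 0.754837.
β² = 0.5697789, so γ = 1/√0.4302211 = 1.5246.
The interstellar probe's clock runs slow as seen from the solar system, so Δτ = Δt/γ = 1180/1.5246 = 774 days.

774 days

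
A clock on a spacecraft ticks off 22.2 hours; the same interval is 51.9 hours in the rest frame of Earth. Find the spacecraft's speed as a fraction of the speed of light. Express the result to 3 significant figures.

0.904c

γ = Δt/Δτ = 51.9/22.2 = 2.3378.
β = √(1 − 1/γ²) = √(1 − 0.182972) = √0.817028 = 0.904.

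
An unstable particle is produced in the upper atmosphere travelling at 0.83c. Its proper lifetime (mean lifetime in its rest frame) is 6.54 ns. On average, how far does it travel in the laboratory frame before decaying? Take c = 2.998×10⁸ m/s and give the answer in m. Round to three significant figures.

2.92 m

β² = 0.6889, so γ = 1/√0.3111 = 1.7929.
Lab-frame lifetime: Δt = γτ = 1.7929 × 6.54 ns = 11.726 ns.
Distance: d = vΔt = 0.83 × 2.998×10⁸ m/s × 1.1726×10^-8 s = 2.92 m.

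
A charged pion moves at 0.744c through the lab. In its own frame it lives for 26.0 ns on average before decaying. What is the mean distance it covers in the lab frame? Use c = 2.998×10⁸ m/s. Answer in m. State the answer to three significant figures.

8.68 m

γ = 1/√(1 − β²) = 1/√(1 − 0.553536) = 1/√0.446464 = 1/0.66818 = 1.4966.
Lab-frame lifetime: Δt = γτ = 1.4966 × 26.0 ns = 38.912 ns.
Distance: d = vΔt = 0.744 × 2.998×10⁸ m/s × 3.8912×10^-8 s = 8.68 m.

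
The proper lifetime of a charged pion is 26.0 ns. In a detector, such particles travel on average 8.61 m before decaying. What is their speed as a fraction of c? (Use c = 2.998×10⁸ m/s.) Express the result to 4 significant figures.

0.7413c

Let x = d/(cτ) = 8.610 m / (2.998×10⁸ m/s × 2.600×10^-8 s) = 1.1046. Since d = βγcτ, x = βγ = β/√(1−β²).
Solving: β² = x²/(1+x²) = 1.22014/2.22014 = 0.549578, so β = 0.7413.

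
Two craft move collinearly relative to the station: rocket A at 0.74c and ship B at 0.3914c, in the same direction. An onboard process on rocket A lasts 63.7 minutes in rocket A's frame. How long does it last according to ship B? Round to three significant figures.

73.1 minutes

Speed of rocket A in ship B's frame: u = (v_A − v_B)/(1 − v_A v_B/c²) = (0.74 − 0.3914)/(1 − 0.74×0.3914) = 0.3486/0.710364 = 0.49073; |u| = 0.49073c.
γ for this relative speed: γ = 1/√(1 − 0.240816) = 1.1477.
Rocket A's interval is proper; time dilation gives Δt_B = γΔτ = 1.1477 × 63.7 minutes = 73.1 minutes.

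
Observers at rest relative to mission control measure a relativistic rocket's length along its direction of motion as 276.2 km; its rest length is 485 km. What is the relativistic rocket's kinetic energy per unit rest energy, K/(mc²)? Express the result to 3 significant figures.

From L = L₀/γ: γ = 485/276.2 = 1.75597.
K/(mc²) = γ − 1 = 1.75597 − 1 = 0.756.

0.756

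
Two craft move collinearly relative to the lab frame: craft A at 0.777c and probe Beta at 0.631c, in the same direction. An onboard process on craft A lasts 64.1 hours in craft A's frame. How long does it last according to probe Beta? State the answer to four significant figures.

The velocity of craft A relative to probe Beta is (0.777 − 0.631)c / (1 − 0.777×0.631) = 0.28644c; relative speed 0.28644c.
At |u| = 0.28644c, γ = (1 − 0.0820479)^(−1/2) = 1.0437.
Craft A's interval is proper; time dilation gives Δt_B = γΔτ = 1.0437 × 64.1 hours = 66.90 hours.

66.90 hours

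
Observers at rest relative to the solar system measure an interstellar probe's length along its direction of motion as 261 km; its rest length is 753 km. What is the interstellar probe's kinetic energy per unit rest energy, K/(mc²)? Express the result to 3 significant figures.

γ = L₀/L = 753/261 = 2.88506.
K/(mc²) = γ − 1 = 2.88506 − 1 = 1.89.

1.89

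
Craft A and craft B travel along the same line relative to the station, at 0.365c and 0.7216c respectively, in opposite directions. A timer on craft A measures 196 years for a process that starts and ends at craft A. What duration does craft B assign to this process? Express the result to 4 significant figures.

384.2 years

The velocity of craft A relative to craft B is (0.365 + 0.7216)c / (1 + 0.365×0.7216) = 0.86007c; relative speed 0.86007c.
At |u| = 0.86007c, γ = (1 − 0.73972)^(−1/2) = 1.9601.
Craft A's interval is proper; time dilation gives Δt_B = γΔτ = 1.9601 × 196 years = 384.2 years.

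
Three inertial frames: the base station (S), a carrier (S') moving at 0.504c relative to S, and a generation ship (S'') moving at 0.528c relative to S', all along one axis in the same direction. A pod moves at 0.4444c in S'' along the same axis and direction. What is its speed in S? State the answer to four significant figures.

0.9246c

Apply u = (u'+v)/(1+u'v) twice. Pod in the carrier frame: (0.4444+0.528)/(1+0.4444·0.528) = 0.9724/1.2346432 = 0.7876c.
That velocity, transformed to the rest frame of the base station: (0.7876+0.504)/(1+0.7876·0.504) = 1.2916/1.3969504 = 0.92459c.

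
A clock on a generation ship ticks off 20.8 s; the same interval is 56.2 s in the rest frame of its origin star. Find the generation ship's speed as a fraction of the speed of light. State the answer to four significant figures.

0.9290c

γ = Δt/Δτ = 56.2/20.8 = 2.7019.
β = √(1 − 1/γ²) = √(1 − 0.136981) = √0.863019 = 0.9290.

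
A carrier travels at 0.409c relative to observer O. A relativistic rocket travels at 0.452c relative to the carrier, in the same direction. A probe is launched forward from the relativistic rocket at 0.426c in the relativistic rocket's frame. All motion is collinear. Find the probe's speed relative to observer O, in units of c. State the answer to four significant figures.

0.8802c

Compose velocities in two stages. Stage 1 (into S'): u₁ = (0.426+0.452)/(1+0.426×0.452) = 0.73624.
Stage 2 (into S): u = (0.73624+0.409)/(1+0.73624×0.409) = 0.88019, so the speed is 0.8802c.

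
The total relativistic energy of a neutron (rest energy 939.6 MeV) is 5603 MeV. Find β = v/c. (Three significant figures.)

0.986

Total energy E = γmc² gives γ = 5603/939.6 = 5.9632.
Hence β = √(1 − 1/γ²) = √(1 − 0.0281217) = √0.9718783 = 0.986.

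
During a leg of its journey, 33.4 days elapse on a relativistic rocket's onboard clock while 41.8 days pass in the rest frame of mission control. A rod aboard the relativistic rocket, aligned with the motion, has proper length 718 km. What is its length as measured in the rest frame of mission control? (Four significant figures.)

573.7 km

γ = Δt/Δτ = 41.8/33.4 = 1.2515.
The rod contracts by the same γ: 718 km / 1.2515 = 573.7 km.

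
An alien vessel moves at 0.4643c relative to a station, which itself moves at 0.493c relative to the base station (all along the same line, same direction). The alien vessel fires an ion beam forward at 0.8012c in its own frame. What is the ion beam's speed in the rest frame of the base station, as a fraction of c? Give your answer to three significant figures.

First combine the ion beam and alien vessel (S''→S'): u₁ = (0.8012 + 0.4643)/(1 + 0.8012×0.4643) = 1.2655/1.37199716 = 0.92238.
Then combine with the station (S'→S): u = (0.92238 + 0.493)/(1 + 0.92238×0.493) = 1.41538/1.45473334 = 0.97295.

0.973c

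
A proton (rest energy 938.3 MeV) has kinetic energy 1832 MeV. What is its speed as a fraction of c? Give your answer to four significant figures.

0.9409c

K = (γ−1)mc², so γ = 1 + 1832/938.3 = 2.9525.
Then v/c = √(1 − γ⁻²) = √(1 − 0.114715) = √0.885285 = 0.9409.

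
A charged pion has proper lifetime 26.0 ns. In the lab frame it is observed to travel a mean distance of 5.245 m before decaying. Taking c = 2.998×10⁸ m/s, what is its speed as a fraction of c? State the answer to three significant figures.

Let x = d/(cτ) = 5.245 m / (2.998×10⁸ m/s × 2.600×10^-8 s) = 0.67288. Since d = βγcτ, x = βγ = β/√(1−β²).
Solving: β² = x²/(1+x²) = 0.452767/1.452767 = 0.311658, so β = 0.558.

0.558c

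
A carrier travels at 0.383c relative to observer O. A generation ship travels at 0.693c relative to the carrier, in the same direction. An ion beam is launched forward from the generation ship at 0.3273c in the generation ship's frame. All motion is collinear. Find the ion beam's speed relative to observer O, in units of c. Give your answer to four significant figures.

Apply u = (u'+v)/(1+u'v) twice. Ion beam in the carrier frame: (0.3273+0.693)/(1+0.3273·0.693) = 1.0203/1.2268189 = 0.83166c.
That velocity, transformed to the rest frame of observer O: (0.83166+0.383)/(1+0.83166·0.383) = 1.21466/1.31852578 = 0.92123c.

0.9212c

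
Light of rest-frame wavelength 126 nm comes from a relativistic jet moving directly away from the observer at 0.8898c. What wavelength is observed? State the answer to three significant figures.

Relativistic Doppler for wavelength: λ_obs = λ_src · √((1+β)/(1−β)).
With β = 0.8898: factor = √(1.8898/0.1102) = 4.1411.
λ_obs = 126 × 4.1411 = 522 nm.

522 nm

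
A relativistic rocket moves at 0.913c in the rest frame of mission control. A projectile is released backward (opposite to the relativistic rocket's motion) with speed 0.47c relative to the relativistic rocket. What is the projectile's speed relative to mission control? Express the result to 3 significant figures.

0.776c

In units of c, u = (u' + v)/(1 + u'v) with u' = −0.47 and v = 0.913.
Numerator: −0.47 + 0.913 = 0.443. Denominator: 1 + (−0.47)(0.913) = 0.57089.
u = 0.443/0.57089 = 0.77598, so the speed is 0.776c.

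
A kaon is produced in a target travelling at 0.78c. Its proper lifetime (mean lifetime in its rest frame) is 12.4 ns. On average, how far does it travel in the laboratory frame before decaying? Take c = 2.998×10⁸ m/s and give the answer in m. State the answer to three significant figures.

4.63 m

With β = 0.78, γ = 1/√(1 − 0.78²) = 1/√0.3916 = 1.598.
Lab-frame lifetime: Δt = γτ = 1.598 × 12.4 ns = 19.815 ns.
Distance: d = vΔt = 0.78 × 2.998×10⁸ m/s × 1.9815×10^-8 s = 4.63 m.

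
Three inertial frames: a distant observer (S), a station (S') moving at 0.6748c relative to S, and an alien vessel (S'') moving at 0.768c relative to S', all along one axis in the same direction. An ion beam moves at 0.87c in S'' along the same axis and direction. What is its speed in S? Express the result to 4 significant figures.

Apply u = (u'+v)/(1+u'v) twice. Ion beam in the station frame: (0.87+0.768)/(1+0.87·0.768) = 1.638/1.66816 = 0.98192c.
That velocity, transformed to the rest frame of a distant observer: (0.98192+0.6748)/(1+0.98192·0.6748) = 1.65672/1.662599616 = 0.99646c.

0.9965c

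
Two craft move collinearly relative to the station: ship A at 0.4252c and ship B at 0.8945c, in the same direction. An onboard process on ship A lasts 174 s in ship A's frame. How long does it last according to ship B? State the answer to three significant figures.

266 s

Speed of ship A in ship B's frame: u = (v_A − v_B)/(1 − v_A v_B/c²) = (0.4252 − 0.8945)/(1 − 0.4252×0.8945) = −0.4693/0.6196586 = −0.75735; |u| = 0.75735c.
γ for this relative speed: γ = 1/√(1 − 0.573579) = 1.5314.
Ship A's interval is proper; time dilation gives Δt_B = γΔτ = 1.5314 × 174 s = 266 s.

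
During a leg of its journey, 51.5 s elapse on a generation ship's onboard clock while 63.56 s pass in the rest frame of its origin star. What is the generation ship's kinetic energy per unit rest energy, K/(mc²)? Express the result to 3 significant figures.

The time-dilation ratio gives γ = 63.56/51.5 = 1.23417.
Since K = (γ−1)mc², K/(mc²) = 1.23417 − 1 = 0.234.

0.234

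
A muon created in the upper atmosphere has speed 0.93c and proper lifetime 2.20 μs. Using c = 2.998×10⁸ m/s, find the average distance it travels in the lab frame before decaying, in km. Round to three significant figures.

1.67 km

γ = 1/√(1 − β²) = 1/√(1 − 0.8649) = 1/√0.1351 = 1/0.36756 = 2.7206.
Lab-frame lifetime: Δt = γτ = 2.7206 × 2.20 μs = 5.9853 μs.
Distance: d = vΔt = 0.93 × 2.998×10⁸ m/s × 5.9853×10^-6 s = 1670 m = 1.67 km.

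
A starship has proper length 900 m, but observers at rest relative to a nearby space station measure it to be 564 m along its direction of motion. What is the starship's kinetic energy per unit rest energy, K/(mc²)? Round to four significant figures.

0.5957

γ = L₀/L = 900/564 = 1.59574.
K/(mc²) = γ − 1 = 1.59574 − 1 = 0.5957.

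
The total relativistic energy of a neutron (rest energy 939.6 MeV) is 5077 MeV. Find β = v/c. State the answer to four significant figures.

0.9827

γ = E/(mc²) = 5077/939.6 = 5.4034.
β = √(1 − 1/γ²) = √(1 − 0.0342504) = √0.9657496 = 0.9827.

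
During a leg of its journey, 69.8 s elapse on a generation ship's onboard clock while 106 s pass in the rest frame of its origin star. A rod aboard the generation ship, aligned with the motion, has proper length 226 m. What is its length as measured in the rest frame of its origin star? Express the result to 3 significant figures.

149 m

From Δt = γΔτ: γ = 106/69.8 = 1.51862.
The rod contracts by the same γ: 226 m / 1.51862 = 149 m.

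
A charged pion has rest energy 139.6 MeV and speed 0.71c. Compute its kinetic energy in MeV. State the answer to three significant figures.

β² = 0.5041, so γ = 1/√0.4959 = 1.42005.
Kinetic energy: K = (γ − 1)mc² = (1.42005 − 1) × 139.6 MeV = 0.42005 × 139.6 = 58.6 MeV.

58.6 MeV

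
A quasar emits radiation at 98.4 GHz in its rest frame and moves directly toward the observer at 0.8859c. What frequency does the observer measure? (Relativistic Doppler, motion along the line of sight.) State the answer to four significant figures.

400.0 GHz

Relativistic Doppler (source moving toward): f_obs = f_src · √((1+β)/(1−β)).
With β = 0.8859: factor = √(1.8859/0.1141) = 4.0655.
f_obs = 98.4 × 4.0655 = 400.0 GHz.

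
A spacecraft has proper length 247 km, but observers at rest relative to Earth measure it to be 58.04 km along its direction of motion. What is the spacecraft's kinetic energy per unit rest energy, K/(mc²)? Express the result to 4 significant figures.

3.256

From L = L₀/γ: γ = 247/58.04 = 4.25569.
K/(mc²) = γ − 1 = 4.25569 − 1 = 3.256.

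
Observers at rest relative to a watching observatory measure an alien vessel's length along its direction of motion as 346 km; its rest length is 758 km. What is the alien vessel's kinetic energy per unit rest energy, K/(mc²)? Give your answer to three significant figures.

Length contraction gives γ = L₀/L = 758/346 = 2.19075.
Since K = (γ−1)mc², K/(mc²) = 2.19075 − 1 = 1.19.

1.19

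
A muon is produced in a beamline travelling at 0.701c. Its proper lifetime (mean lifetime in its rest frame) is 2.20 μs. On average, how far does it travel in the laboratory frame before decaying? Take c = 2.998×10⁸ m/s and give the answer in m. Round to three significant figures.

β² = 0.491401, so γ = 1/√0.508599 = 1.4022.
Lab-frame lifetime: Δt = γτ = 1.4022 × 2.20 μs = 3.0848 μs.
Distance: d = vΔt = 0.701 × 2.998×10⁸ m/s × 3.0848×10^-6 s = 648 m.

648 m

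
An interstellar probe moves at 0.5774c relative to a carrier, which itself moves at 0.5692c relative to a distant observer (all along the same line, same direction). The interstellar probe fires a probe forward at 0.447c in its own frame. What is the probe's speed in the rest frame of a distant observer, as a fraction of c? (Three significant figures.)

First combine the probe and interstellar probe (S''→S'): u₁ = (0.447 + 0.5774)/(1 + 0.447×0.5774) = 1.0244/1.2580978 = 0.81425.
Then combine with the carrier (S'→S): u = (0.81425 + 0.5692)/(1 + 0.81425×0.5692) = 1.38345/1.4634711 = 0.94532.

0.945c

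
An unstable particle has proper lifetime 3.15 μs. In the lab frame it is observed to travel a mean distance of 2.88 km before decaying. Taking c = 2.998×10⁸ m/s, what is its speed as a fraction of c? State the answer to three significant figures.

d = βγcτ ⇒ βγ = d/(cτ) = 2880 m / (944.37 m) = 3.0497.
β = (βγ)/√(1+(βγ)²) = 3.0497/√10.30067 = 0.950.

0.950c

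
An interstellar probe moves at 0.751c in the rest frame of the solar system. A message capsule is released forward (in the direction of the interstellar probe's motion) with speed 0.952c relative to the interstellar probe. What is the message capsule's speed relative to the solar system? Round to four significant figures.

0.9930c

Relativistic velocity addition: u = (u' + v)/(1 + u'v/c²), with u' = 0.952c and v = 0.751c.
Numerator: 0.952 + 0.751 = 1.703. Denominator: 1 + (0.952)(0.751) = 1.714952.
u = 1.703/1.714952 = 0.99303, so the speed is 0.9930c.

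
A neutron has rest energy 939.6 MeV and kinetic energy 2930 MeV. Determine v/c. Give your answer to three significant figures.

K = (γ−1)mc², so γ = 1 + 2930/939.6 = 4.1183.
Then v/c = √(1 − γ⁻²) = √(1 − 0.0589609) = √0.9410391 = 0.970.

0.970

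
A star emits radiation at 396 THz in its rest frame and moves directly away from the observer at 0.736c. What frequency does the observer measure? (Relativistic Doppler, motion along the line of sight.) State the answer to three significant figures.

154 THz

Relativistic Doppler (source moving away): f_obs = f_src · √((1−β)/(1+β)).
With β = 0.736: factor = √(0.264/1.736) = 0.38997.
f_obs = 396 × 0.38997 = 154 THz.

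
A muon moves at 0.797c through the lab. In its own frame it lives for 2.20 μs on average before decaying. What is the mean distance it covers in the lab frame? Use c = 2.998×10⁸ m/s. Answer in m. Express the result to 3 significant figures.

β² = 0.635209, so γ = 1/√0.364791 = 1.6557.
Lab-frame lifetime: Δt = γτ = 1.6557 × 2.20 μs = 3.6425 μs.
Distance: d = vΔt = 0.797 × 2.998×10⁸ m/s × 3.6425×10^-6 s = 870 m.

870 m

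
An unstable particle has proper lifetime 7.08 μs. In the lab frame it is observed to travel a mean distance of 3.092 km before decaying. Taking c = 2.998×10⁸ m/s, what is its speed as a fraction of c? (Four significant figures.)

Let x = d/(cτ) = 3092 m / (2.998×10⁸ m/s × 7.080×10^-6 s) = 1.4567. Since d = βγcτ, x = βγ = β/√(1−β²).
Solving: β² = x²/(1+x²) = 2.12197/3.12197 = 0.679689, so β = 0.8244.

0.8244c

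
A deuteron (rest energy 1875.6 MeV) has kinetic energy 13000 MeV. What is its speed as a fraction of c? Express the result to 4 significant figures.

γ = 1 + K/(mc²) = 1 + 13000/1875.6 = 7.9311.
β = √(1 − 1/γ²) = √(1 − 0.0158977) = √0.9841023 = 0.9920.

0.9920c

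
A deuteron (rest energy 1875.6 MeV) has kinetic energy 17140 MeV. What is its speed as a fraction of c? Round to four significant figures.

0.9951c

γ = 1 + K/(mc²) = 1 + 17140/1875.6 = 10.138.
β = √(1 − 1/γ²) = √(1 − 0.00972961) = √0.99027039 = 0.9951.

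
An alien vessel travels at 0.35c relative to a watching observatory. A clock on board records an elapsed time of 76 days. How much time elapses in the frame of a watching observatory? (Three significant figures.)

81.1 days

γ = 1/√(1 − β²) = 1/√(1 − 0.1225) = 1/√0.8775 = 1/0.93675 = 1.0675.
The onboard clock measures proper time, so the interval in the rest frame of a watching observatory is dilated: Δt = γ·Δτ = 1.0675 × 76 days = 81.1 days.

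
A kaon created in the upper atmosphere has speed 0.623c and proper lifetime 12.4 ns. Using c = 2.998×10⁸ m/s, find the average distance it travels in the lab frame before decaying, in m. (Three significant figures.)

2.96 m

γ = 1/√(1 − β²) = 1/√(1 − 0.388129) = 1/√0.611871 = 1/0.782222 = 1.2784.
Lab-frame lifetime: Δt = γτ = 1.2784 × 12.4 ns = 15.852 ns.
Distance: d = vΔt = 0.623 × 2.998×10⁸ m/s × 1.5852×10^-8 s = 2.96 m.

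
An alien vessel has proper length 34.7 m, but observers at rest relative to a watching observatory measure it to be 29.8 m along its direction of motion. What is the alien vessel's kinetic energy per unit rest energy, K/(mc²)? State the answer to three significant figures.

Length contraction gives γ = L₀/L = 34.7/29.8 = 1.16443.
K/(mc²) = γ − 1 = 1.16443 − 1 = 0.164.

0.164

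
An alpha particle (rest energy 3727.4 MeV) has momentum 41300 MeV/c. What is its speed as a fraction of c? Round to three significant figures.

pc/(mc²) = 41300/3727.4 = 11.08 = βγ = β/√(1−β²).
So β² = x²/(1 + x²) with x = 11.08: x² = 122.766, β² = 122.766/123.766 = 0.99192, β = 0.996.

0.996c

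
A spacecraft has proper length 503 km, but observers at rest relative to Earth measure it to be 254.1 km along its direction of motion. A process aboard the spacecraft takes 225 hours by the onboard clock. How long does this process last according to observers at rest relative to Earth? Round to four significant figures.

445.4 hours

γ = L₀/L = 503/254.1 = 1.97954.
Δt = γΔτ = 1.97954 × 225 = 445.4 hours.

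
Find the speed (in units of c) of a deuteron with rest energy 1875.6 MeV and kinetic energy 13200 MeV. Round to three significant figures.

0.992c

γ = 1 + K/(mc²) = 1 + 13200/1875.6 = 8.0377.
β = √(1 − 1/γ²) = √(1 − 0.0154788) = √0.9845212 = 0.992.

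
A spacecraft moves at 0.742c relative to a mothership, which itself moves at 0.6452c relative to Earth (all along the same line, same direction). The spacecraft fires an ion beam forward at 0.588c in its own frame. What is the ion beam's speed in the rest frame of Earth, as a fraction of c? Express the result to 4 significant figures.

0.9836c

First combine the ion beam and spacecraft (S''→S'): u₁ = (0.588 + 0.742)/(1 + 0.588×0.742) = 1.33/1.436296 = 0.92599.
Then combine with the mothership (S'→S): u = (0.92599 + 0.6452)/(1 + 0.92599×0.6452) = 1.57119/1.597448748 = 0.98356.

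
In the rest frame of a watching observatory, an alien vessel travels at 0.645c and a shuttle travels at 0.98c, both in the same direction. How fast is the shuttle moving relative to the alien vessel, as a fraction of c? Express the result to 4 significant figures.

Transform to the alien vessel's frame: u' = (u − v)/(1 − uv/c²).
u' = (0.98 − 0.645)/(1 − 0.98×0.645) = 0.335/0.3679 = 0.91057.
Speed in the alien vessel's frame: 0.9106c (in the same direction).

0.9106c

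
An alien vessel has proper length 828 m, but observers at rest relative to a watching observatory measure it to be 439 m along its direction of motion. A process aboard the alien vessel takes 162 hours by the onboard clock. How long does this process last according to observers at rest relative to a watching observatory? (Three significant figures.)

Length contraction gives γ = L₀/L = 828/439 = 1.8861.
Δt = γΔτ = 1.8861 × 162 = 306 hours.

306 hours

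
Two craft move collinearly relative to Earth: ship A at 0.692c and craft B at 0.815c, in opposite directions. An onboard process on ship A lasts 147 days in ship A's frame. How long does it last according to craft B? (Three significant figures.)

Speed of ship A in craft B's frame: u = (v_A + v_B)/(1 + v_A v_B/c²) = (0.692 + 0.815)/(1 + 0.692×0.815) = 1.507/1.56398 = 0.96357; |u| = 0.96357c.
γ for this relative speed: γ = 1/√(1 − 0.928467) = 3.7389.
Ship A's interval is proper; time dilation gives Δt_B = γΔτ = 3.7389 × 147 days = 550 days.

550 days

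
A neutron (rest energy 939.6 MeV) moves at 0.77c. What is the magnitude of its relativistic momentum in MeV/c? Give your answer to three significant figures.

1130 MeV/c

γ = 1/√(1 − β²) = 1/√(1 − 0.5929) = 1/√0.4071 = 1/0.638044 = 1.5673.
Momentum: p = γβ·mc = 1.5673 × 0.77 × 939.6 MeV/c = 1130 MeV/c.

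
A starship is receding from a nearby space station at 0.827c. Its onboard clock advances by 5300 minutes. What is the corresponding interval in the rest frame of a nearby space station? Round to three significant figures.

9430 minutes

γ = 1/√(1 − β²) = 1/√(1 − 0.683929) = 1/√0.316071 = 1/0.562202 = 1.7787.
The onboard clock measures proper time, so the interval in the rest frame of a nearby space station is dilated: Δt = γ·Δτ = 1.7787 × 5300 minutes = 9430 minutes.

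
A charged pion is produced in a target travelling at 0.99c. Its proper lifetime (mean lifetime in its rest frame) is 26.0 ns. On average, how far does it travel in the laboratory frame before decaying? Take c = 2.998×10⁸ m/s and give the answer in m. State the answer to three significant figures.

With β = 0.99, γ = 1/√(1 − 0.99²) = 1/√0.0199 = 7.0888.
Lab-frame lifetime: Δt = γτ = 7.0888 × 26.0 ns = 184.31 ns.
Distance: d = vΔt = 0.99 × 2.998×10⁸ m/s × 1.8431×10^-7 s = 54.7 m.

54.7 m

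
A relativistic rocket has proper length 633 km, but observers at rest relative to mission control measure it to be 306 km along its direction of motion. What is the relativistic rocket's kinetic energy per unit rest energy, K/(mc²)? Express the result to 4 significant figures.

1.069

From L = L₀/γ: γ = 633/306 = 2.06863.
K/(mc²) = γ − 1 = 2.06863 − 1 = 1.069.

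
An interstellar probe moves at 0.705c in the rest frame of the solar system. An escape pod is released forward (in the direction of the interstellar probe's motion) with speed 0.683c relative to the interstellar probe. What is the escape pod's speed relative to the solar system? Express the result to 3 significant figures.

Relativistic velocity addition: u = (u' + v)/(1 + u'v/c²), with u' = 0.683c and v = 0.705c.
Numerator: 0.683 + 0.705 = 1.388. Denominator: 1 + (0.683)(0.705) = 1.481515.
u = 1.388/1.481515 = 0.93688, so the speed is 0.937c.

0.937c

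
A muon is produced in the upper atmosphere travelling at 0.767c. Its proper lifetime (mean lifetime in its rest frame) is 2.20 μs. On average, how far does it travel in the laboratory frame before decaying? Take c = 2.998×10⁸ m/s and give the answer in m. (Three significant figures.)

With β = 0.767, γ = 1/√(1 − 0.767²) = 1/√0.411711 = 1.5585.
Lab-frame lifetime: Δt = γτ = 1.5585 × 2.20 μs = 3.4287 μs.
Distance: d = vΔt = 0.767 × 2.998×10⁸ m/s × 3.4287×10^-6 s = 788 m.

788 m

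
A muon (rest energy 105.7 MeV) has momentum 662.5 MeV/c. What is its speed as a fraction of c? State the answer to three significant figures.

βγ = pc/(mc²) = 662.5/105.7 = 6.2677.
Since γ² = 1 + (βγ)² = 40.2841, γ = √40.2841 = 6.34698, and β = (βγ)/γ = 6.2677/6.34698 = 0.988.

0.988c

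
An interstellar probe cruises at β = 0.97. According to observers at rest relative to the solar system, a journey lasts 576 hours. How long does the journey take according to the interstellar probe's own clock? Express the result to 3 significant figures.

With β = 0.97, γ = 1/√(1 − 0.97²) = 1/√0.0591 = 4.1135.
The moving clock records proper time: Δτ = Δt/γ = 576/4.1135 = 140 hours.

140 hours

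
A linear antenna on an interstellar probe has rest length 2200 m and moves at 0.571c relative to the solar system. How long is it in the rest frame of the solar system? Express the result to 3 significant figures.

1810 m

β² = 0.326041, so γ = 1/√0.673959 = 1.2181.
Along the direction of motion the measured length is L₀/γ = 2200/1.2181 = 1810 m.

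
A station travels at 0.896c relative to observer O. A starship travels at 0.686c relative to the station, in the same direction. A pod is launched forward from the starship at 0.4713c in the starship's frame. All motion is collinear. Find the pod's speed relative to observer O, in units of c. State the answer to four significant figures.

0.9927c

First combine the pod and starship (S''→S'): u₁ = (0.4713 + 0.686)/(1 + 0.4713×0.686) = 1.1573/1.3233118 = 0.87455.
Then combine with the station (S'→S): u = (0.87455 + 0.896)/(1 + 0.87455×0.896) = 1.77055/1.7835968 = 0.99269.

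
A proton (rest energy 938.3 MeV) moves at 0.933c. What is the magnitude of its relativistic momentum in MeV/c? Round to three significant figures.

γ = 1/√(1 − β²) = 1/√(1 − 0.870489) = 1/√0.129511 = 1/0.359876 = 2.7787.
Momentum: p = γβ·mc = 2.7787 × 0.933 × 938.3 MeV/c = 2430 MeV/c.

2430 MeV/c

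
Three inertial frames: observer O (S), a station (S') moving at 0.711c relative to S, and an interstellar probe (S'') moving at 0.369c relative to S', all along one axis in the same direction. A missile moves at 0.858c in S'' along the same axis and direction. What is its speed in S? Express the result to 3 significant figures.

0.988c

Compose velocities in two stages. Stage 1 (into S'): u₁ = (0.858+0.369)/(1+0.858×0.369) = 0.93194.
Stage 2 (into S): u = (0.93194+0.711)/(1+0.93194×0.711) = 0.98817, so the speed is 0.988c.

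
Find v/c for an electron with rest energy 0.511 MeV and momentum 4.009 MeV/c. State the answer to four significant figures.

0.9920

βγ = pc/(mc²) = 4.009/0.511 = 7.8454.
Since γ² = 1 + (βγ)² = 62.5503, γ = √62.5503 = 7.90887, and β = (βγ)/γ = 7.8454/7.90887 = 0.9920.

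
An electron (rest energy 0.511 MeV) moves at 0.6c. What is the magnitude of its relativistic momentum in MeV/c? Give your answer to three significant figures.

With β = 0.6, γ = 1/√(1 − 0.6²) = 1/√0.64 = 1.25.
Momentum: p = γβ·mc = 1.25 × 0.6 × 0.511 MeV/c = 0.383 MeV/c.

0.383 MeV/c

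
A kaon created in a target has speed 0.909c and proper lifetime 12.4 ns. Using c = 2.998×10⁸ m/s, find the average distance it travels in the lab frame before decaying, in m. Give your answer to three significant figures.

Lorentz factor: γ = (1 − 0.826281)^(−1/2) = 2.3993.
Lab-frame lifetime: Δt = γτ = 2.3993 × 12.4 ns = 29.751 ns.
Distance: d = vΔt = 0.909 × 2.998×10⁸ m/s × 2.9751×10^-8 s = 8.11 m.

8.11 m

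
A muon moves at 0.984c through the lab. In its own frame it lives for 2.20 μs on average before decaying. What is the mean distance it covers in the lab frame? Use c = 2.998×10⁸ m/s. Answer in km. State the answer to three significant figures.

3.64 km

With β = 0.984, γ = 1/√(1 − 0.984²) = 1/√0.031744 = 5.6127.
Lab-frame lifetime: Δt = γτ = 5.6127 × 2.20 μs = 12.348 μs.
Distance: d = vΔt = 0.984 × 2.998×10⁸ m/s × 1.2348×10^-5 s = 3640 m = 3.64 km.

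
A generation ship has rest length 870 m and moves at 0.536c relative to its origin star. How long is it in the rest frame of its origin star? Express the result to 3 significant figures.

With β = 0.536, γ = 1/√(1 − 0.536²) = 1/√0.712704 = 1.1845.
Along the direction of motion the measured length is L₀/γ = 870/1.1845 = 734 m.

734 m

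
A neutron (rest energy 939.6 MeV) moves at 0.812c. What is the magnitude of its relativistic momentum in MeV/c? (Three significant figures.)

β² = 0.659344, so γ = 1/√0.340656 = 1.7133.
Momentum: p = γβ·mc = 1.7133 × 0.812 × 939.6 MeV/c = 1310 MeV/c.

1310 MeV/c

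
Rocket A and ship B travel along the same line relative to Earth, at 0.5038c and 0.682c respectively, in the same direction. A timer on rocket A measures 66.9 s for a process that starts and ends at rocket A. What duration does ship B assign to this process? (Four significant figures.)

69.51 s

The velocity of rocket A relative to ship B is (0.5038 − 0.682)c / (1 − 0.5038×0.682) = −0.27148c; relative speed 0.27148c.
γ for this relative speed: γ = 1/√(1 − 0.0737014) = 1.039.
The clock on rocket A records proper time, so ship B measures Δt = γΔτ = 1.039 × 66.9 = 69.51 s.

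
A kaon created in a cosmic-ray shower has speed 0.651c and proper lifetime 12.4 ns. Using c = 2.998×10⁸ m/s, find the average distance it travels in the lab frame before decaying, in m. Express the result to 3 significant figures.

3.19 m

With β = 0.651, γ = 1/√(1 − 0.651²) = 1/√0.576199 = 1.3174.
Lab-frame lifetime: Δt = γτ = 1.3174 × 12.4 ns = 16.336 ns.
Distance: d = vΔt = 0.651 × 2.998×10⁸ m/s × 1.6336×10^-8 s = 3.19 m.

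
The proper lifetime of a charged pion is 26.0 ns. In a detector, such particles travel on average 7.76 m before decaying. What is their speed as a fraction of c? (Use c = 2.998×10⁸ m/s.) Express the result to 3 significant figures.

d = βγcτ ⇒ βγ = d/(cτ) = 7.760 m / (7.7948 m) = 0.99554.
β = (βγ)/√(1+(βγ)²) = 0.99554/√1.9911 = 0.706.

0.706c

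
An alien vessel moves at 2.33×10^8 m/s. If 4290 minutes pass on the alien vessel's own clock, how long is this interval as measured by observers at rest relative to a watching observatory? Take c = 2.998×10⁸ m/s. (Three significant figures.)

β = v/c = (2.33×10^8 m/s)/(2.998×10⁸ m/s) = 0.777185.
γ = 1/√(1 − β²) = 1/√(1 − 0.6040165) = 1/√0.3959835 = 1/0.629272 = 1.5891.
The onboard clock measures proper time, so the interval in the rest frame of a watching observatory is dilated: Δt = γ·Δτ = 1.5891 × 4290 minutes = 6820 minutes.

6820 minutes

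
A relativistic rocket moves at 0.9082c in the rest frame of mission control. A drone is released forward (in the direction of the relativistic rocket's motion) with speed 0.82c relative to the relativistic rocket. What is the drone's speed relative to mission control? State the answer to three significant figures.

0.991c

Relativistic velocity addition: u = (u' + v)/(1 + u'v/c²), with u' = 0.82c and v = 0.9082c.
Numerator: 0.82 + 0.9082 = 1.7282. Denominator: 1 + (0.82)(0.9082) = 1.744724.
u = 1.7282/1.744724 = 0.99053, so the speed is 0.991c.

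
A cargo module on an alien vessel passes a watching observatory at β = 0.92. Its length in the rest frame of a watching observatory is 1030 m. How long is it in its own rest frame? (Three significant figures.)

2630 m

γ = 1/√(1 − β²) = 1/√(1 − 0.8464) = 1/√0.1536 = 1/0.391918 = 2.5516.
Proper length: L₀ = γ·L = 2.5516 × 1030 = 2630 m.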